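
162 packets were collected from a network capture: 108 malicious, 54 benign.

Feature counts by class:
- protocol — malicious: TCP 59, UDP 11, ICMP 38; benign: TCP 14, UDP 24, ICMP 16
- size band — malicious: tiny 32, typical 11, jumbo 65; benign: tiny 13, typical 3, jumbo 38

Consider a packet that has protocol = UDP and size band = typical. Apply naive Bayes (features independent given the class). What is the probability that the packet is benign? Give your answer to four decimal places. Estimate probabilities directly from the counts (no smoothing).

0.5434

malicious: (108/162) × (11/108) × (11/108) ≈ 0.00691587
benign: (54/162) × (24/54) × (3/54) ≈ 0.00823045
P(benign | x) = 0.00823045 / 0.01514632 ≈ 0.5434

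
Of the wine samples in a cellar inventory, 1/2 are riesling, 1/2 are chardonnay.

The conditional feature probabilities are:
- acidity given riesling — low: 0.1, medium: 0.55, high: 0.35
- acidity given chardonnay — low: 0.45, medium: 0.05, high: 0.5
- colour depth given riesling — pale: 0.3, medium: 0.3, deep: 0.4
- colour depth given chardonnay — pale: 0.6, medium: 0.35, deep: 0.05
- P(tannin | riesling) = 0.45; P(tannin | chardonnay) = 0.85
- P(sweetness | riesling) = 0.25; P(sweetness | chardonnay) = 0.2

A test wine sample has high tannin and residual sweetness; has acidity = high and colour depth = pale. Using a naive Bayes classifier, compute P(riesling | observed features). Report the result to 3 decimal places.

riesling: 0.5 × 0.35 × 0.3 × 0.45 × 0.25 = 0.00590625
chardonnay: 0.5 × 0.5 × 0.6 × 0.85 × 0.2 = 0.0255
P(riesling | x) = 0.00590625 / 0.03140625 ≈ 0.188

0.188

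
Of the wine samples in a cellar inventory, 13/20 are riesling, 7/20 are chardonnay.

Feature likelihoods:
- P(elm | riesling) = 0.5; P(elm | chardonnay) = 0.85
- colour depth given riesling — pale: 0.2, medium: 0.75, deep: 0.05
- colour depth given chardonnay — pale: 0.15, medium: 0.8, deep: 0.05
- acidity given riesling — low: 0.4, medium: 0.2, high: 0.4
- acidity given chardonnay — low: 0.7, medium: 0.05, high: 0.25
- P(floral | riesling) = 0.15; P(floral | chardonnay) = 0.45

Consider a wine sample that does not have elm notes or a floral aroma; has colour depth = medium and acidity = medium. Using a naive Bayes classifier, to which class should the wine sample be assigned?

riesling

riesling: 0.65 × (1−0.5) × 0.75 × 0.2 × (1−0.15) = 0.0414375
chardonnay: 0.35 × (1−0.85) × 0.8 × 0.05 × (1−0.45) = 0.001155
Highest score → riesling.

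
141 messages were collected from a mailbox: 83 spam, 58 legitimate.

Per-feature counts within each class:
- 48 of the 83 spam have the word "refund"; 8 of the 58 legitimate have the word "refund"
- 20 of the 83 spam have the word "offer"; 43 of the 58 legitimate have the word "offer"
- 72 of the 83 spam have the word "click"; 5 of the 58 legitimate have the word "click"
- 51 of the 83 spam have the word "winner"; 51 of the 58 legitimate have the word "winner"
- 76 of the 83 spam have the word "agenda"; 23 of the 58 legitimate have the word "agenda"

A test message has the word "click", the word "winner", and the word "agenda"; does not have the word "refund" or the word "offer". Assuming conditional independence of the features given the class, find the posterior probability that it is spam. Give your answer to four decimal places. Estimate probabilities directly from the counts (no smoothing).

0.9709

spam: (83/141) × (35/83) × (63/83) × (72/83) × (51/83) × (76/83) ≈ 0.0919588
legitimate: (58/141) × (50/58) × (15/58) × (5/58) × (51/58) × (23/58) ≈ 0.00275676
P(spam | x) = 0.0919588 / 0.09471556 ≈ 0.9709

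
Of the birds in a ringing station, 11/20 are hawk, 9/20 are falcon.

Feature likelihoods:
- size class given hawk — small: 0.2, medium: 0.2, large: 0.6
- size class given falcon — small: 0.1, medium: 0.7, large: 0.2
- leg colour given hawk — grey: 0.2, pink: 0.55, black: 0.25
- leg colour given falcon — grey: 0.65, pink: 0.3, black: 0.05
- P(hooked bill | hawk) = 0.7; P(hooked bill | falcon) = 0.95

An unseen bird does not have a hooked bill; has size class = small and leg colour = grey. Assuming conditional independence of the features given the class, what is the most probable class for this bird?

hawk

hawk: 0.55 × 0.2 × 0.2 × (1−0.7) = 0.0066
falcon: 0.45 × 0.1 × 0.65 × (1−0.95) = 0.0014625
Highest score → hawk.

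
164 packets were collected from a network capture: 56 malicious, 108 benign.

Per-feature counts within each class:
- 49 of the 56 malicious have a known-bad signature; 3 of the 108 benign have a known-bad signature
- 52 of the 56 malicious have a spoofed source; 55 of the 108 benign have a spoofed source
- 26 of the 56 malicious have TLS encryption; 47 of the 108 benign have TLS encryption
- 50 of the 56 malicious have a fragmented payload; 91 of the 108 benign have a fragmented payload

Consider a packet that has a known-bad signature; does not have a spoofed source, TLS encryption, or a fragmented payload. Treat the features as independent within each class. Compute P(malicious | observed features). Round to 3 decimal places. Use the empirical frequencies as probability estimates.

0.605

malicious: (56/164) × (49/56) × (4/56) × (30/56) × (6/56) ≈ 0.00122496
benign: (108/164) × (3/108) × (53/108) × (61/108) × (17/108) ≈ 0.000798106
P(malicious | x) = 0.00122496 / 0.002023066 ≈ 0.605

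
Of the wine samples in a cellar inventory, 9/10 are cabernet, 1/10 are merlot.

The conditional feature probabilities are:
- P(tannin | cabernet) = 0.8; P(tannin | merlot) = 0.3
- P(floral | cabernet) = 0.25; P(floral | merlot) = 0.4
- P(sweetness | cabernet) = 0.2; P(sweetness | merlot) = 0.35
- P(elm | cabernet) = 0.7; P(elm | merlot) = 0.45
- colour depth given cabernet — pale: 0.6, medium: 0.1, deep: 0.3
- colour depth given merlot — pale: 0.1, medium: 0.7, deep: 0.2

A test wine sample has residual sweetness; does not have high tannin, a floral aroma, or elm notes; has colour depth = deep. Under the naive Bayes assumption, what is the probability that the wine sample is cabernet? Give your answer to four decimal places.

cabernet: 0.9 × (1−0.8) × (1−0.25) × 0.2 × (1−0.7) × 0.3 = 0.00243
merlot: 0.1 × (1−0.3) × (1−0.4) × 0.35 × (1−0.45) × 0.2 = 0.001617
P(cabernet | x) = 0.00243 / 0.004047 ≈ 0.6004

0.6004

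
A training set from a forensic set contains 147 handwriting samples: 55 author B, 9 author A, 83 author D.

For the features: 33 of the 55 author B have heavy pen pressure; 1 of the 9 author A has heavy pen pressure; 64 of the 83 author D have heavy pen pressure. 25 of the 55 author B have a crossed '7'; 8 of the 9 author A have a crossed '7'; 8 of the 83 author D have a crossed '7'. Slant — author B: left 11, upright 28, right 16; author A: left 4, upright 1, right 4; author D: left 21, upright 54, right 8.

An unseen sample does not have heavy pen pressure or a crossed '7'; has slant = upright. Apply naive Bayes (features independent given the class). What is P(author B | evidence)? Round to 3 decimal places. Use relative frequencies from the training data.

author B: (55/147) × (22/55) × (30/55) × (28/55) ≈ 0.0415584
author A: (9/147) × (8/9) × (1/9) × (1/9) ≈ 0.000671874
author D: (83/147) × (19/83) × (75/83) × (54/83) ≈ 0.0759863
P(author B | x) = 0.0415584 / 0.118216574 ≈ 0.352

0.352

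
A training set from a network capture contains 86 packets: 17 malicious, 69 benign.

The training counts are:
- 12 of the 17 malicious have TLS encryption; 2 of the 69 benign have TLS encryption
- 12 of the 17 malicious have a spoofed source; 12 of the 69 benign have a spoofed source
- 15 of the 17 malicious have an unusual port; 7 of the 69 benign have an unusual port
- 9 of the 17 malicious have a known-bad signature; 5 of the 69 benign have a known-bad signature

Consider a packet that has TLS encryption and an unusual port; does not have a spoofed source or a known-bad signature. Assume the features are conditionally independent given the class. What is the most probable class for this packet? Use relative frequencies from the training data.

malicious: (17/86) × (12/17) × (5/17) × (15/17) × (8/17) ≈ 0.0170407
benign: (69/86) × (2/69) × (57/69) × (7/69) × (64/69) ≈ 0.00180774
Highest score → malicious.

malicious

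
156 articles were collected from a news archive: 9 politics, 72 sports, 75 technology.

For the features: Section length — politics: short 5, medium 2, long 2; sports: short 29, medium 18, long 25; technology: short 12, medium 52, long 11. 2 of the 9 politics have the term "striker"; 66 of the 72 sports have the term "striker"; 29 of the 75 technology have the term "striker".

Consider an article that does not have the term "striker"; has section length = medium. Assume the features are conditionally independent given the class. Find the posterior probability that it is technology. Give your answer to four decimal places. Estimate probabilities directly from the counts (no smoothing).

0.9126

politics: (9/156) × (2/9) × (7/9) ≈ 0.00997151
sports: (72/156) × (18/72) × (6/72) ≈ 0.00961538
technology: (75/156) × (52/75) × (46/75) ≈ 0.204444
P(technology | x) = 0.204444 / 0.22403089 ≈ 0.9126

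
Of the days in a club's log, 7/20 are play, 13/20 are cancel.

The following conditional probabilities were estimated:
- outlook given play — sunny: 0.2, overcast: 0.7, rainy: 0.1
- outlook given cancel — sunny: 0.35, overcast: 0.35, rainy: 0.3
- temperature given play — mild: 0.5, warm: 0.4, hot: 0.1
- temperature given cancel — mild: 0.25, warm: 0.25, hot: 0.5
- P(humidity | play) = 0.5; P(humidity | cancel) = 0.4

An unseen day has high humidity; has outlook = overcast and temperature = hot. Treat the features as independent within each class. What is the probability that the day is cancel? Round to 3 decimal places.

0.788

play: 0.35 × 0.7 × 0.1 × 0.5 = 0.01225
cancel: 0.65 × 0.35 × 0.5 × 0.4 = 0.0455
P(cancel | x) = 0.0455 / 0.05775 ≈ 0.788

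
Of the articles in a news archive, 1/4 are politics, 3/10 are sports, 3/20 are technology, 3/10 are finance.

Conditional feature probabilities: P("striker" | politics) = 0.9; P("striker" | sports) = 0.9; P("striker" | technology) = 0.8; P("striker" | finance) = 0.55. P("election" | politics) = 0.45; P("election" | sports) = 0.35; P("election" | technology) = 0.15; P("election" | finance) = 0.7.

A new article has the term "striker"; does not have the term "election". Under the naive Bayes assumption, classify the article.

politics: 0.25 × 0.9 × (1−0.45) = 0.12375
sports: 0.3 × 0.9 × (1−0.35) = 0.1755
technology: 0.15 × 0.8 × (1−0.15) = 0.102
finance: 0.3 × 0.55 × (1−0.7) = 0.0495
Highest score → sports.

sports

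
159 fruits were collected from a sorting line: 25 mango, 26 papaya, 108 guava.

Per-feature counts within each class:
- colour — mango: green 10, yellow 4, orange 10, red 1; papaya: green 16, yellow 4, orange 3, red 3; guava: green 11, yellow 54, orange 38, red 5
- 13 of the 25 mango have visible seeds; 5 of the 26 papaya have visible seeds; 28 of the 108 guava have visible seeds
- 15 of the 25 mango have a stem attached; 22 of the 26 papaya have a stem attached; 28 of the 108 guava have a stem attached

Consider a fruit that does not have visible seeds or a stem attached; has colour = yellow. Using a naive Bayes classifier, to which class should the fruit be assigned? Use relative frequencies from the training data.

mango: (25/159) × (4/25) × (12/25) × (10/25) ≈ 0.00483019
papaya: (26/159) × (4/26) × (21/26) × (4/26) ≈ 0.00312605
guava: (108/159) × (54/108) × (80/108) × (80/108) ≈ 0.18635
Highest score → guava.

guava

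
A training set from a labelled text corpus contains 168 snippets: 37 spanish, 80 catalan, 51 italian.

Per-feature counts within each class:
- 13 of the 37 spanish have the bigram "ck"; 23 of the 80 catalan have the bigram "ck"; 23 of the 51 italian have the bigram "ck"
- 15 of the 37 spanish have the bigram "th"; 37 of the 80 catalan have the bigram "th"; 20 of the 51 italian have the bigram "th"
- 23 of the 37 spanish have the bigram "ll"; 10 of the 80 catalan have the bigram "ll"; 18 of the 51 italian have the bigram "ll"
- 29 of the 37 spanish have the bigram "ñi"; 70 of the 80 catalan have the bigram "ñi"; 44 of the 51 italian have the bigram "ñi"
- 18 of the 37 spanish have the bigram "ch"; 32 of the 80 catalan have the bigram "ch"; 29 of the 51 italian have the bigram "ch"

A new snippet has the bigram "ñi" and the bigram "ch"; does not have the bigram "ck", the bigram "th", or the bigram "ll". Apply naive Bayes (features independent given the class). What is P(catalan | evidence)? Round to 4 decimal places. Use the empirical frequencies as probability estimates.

spanish: (37/168) × (24/37) × (22/37) × (14/37) × (29/37) × (18/37) ≈ 0.0122551
catalan: (80/168) × (57/80) × (43/80) × (70/80) × (70/80) × (32/80) = 0.055849609375
italian: (51/168) × (28/51) × (31/51) × (33/51) × (44/51) × (29/51) ≈ 0.0321584
P(catalan | x) = 0.055849609375 / 0.100263109375 ≈ 0.5570

0.5570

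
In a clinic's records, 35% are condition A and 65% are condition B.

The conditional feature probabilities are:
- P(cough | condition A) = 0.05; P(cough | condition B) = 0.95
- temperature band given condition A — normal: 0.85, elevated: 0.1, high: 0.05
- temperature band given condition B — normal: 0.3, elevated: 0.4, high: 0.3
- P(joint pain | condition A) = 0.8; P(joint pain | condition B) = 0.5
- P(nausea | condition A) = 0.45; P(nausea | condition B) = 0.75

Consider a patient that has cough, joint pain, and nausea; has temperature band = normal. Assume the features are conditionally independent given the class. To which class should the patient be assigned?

condition B

condition A: 0.35 × 0.05 × 0.85 × 0.8 × 0.45 = 0.005355
condition B: 0.65 × 0.95 × 0.3 × 0.5 × 0.75 = 0.06946875
Highest score → condition B.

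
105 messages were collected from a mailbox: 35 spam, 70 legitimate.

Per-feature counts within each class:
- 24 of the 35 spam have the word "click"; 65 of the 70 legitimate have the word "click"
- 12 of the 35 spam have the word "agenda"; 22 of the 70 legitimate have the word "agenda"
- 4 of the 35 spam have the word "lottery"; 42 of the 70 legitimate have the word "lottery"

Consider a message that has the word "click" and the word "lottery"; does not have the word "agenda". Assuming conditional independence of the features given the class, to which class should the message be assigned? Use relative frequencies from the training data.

spam: (35/105) × (24/35) × (23/35) × (4/35) ≈ 0.0171662
legitimate: (70/105) × (65/70) × (48/70) × (42/70) ≈ 0.254694
Highest score → legitimate.

legitimate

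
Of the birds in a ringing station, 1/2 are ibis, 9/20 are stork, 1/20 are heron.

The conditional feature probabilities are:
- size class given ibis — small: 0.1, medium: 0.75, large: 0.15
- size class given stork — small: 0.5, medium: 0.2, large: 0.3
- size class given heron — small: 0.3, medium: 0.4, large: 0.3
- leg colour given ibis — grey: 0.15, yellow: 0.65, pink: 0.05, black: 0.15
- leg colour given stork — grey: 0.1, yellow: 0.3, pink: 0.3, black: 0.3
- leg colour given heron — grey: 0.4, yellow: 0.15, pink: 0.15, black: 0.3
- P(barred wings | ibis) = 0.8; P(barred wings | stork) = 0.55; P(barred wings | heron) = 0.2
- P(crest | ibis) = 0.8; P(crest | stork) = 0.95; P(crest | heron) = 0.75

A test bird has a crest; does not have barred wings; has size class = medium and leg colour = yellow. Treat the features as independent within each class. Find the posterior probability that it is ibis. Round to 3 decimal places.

ibis: 0.5 × 0.75 × 0.65 × (1−0.8) × 0.8 = 0.039
stork: 0.45 × 0.2 × 0.3 × (1−0.55) × 0.95 = 0.0115425
heron: 0.05 × 0.4 × 0.15 × (1−0.2) × 0.75 = 0.0018
P(ibis | x) = 0.039 / 0.0523425 ≈ 0.745

0.745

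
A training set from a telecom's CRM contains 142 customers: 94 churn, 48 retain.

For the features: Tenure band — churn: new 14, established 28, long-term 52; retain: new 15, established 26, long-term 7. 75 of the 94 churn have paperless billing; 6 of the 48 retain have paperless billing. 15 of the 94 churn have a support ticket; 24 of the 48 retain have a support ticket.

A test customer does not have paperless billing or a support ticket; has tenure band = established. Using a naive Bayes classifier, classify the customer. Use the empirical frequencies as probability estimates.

churn: (94/142) × (28/94) × (19/94) × (79/94) ≈ 0.0334961
retain: (48/142) × (26/48) × (42/48) × (24/48) ≈ 0.0801056
Highest score → retain.

retain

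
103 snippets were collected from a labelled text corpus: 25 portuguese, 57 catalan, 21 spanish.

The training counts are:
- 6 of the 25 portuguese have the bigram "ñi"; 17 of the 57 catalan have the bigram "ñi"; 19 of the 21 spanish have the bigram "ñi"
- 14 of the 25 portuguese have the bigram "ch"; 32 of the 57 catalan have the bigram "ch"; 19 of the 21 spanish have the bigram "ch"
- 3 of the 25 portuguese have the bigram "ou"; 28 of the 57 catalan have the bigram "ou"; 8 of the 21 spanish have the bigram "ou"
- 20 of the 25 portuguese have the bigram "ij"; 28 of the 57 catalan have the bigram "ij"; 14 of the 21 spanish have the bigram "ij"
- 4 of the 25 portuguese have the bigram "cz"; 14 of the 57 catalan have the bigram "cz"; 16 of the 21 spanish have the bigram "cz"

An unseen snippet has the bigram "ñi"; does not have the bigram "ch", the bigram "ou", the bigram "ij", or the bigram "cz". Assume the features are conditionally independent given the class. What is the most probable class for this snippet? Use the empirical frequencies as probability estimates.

catalan

portuguese: (25/103) × (6/25) × (11/25) × (22/25) × (5/25) × (21/25) ≈ 0.0037893
catalan: (57/103) × (17/57) × (25/57) × (29/57) × (29/57) × (43/57) ≈ 0.0141357
spanish: (21/103) × (19/21) × (2/21) × (13/21) × (7/21) × (5/21) ≈ 0.000863139
Highest score → catalan.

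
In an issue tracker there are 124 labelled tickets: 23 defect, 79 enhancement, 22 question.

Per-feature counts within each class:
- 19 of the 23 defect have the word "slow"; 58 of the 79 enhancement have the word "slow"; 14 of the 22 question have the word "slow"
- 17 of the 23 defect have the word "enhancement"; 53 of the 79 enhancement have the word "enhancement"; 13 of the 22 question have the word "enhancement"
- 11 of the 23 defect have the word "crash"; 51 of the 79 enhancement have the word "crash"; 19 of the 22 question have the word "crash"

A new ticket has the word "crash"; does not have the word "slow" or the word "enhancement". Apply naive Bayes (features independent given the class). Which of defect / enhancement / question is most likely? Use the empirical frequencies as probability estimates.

defect: (23/124) × (4/23) × (6/23) × (11/23) ≈ 0.00402464
enhancement: (79/124) × (21/79) × (26/79) × (51/79) ≈ 0.0359821
question: (22/124) × (8/22) × (9/22) × (19/22) ≈ 0.0227939
Highest score → enhancement.

enhancement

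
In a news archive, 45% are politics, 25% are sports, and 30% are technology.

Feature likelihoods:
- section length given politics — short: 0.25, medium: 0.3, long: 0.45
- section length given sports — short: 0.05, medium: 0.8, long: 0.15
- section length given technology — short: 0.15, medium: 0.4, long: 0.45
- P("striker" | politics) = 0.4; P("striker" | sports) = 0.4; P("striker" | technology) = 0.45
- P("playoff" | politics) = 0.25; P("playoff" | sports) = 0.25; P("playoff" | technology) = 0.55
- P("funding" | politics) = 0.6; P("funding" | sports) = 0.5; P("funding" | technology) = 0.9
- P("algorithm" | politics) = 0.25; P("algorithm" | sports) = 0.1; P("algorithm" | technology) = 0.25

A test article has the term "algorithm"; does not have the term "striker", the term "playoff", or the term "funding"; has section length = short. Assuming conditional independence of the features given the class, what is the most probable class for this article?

politics: 0.45 × 0.25 × (1−0.4) × (1−0.25) × (1−0.6) × 0.25 = 0.0050625
sports: 0.25 × 0.05 × (1−0.4) × (1−0.25) × (1−0.5) × 0.1 = 0.00028125
technology: 0.3 × 0.15 × (1−0.45) × (1−0.55) × (1−0.9) × 0.25 = 0.0002784375
Highest score → politics.

politics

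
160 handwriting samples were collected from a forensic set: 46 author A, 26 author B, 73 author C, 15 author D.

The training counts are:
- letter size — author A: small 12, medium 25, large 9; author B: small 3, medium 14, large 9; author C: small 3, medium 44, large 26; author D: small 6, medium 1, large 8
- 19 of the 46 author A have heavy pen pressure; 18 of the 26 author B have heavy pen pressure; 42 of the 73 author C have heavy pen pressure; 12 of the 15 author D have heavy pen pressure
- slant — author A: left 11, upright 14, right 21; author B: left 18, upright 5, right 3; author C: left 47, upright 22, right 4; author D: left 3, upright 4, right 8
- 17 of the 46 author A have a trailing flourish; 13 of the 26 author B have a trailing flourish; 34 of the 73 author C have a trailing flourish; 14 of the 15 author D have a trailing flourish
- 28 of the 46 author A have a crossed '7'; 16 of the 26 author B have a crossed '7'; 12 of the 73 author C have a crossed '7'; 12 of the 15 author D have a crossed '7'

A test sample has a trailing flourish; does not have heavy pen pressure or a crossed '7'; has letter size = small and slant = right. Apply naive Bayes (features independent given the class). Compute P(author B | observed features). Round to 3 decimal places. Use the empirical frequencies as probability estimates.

0.032

author A: (46/160) × (12/46) × (27/46) × (21/46) × (17/46) × (18/46) ≈ 0.00290626
author B: (26/160) × (3/26) × (8/26) × (3/26) × (13/26) × (10/26) ≈ 0.000128015
author C: (73/160) × (3/73) × (31/73) × (4/73) × (34/73) × (61/73) ≈ 0.000169801
author D: (15/160) × (6/15) × (3/15) × (8/15) × (14/15) × (3/15) ≈ 0.000746667
P(author B | x) = 0.000128015 / 0.003950743 ≈ 0.032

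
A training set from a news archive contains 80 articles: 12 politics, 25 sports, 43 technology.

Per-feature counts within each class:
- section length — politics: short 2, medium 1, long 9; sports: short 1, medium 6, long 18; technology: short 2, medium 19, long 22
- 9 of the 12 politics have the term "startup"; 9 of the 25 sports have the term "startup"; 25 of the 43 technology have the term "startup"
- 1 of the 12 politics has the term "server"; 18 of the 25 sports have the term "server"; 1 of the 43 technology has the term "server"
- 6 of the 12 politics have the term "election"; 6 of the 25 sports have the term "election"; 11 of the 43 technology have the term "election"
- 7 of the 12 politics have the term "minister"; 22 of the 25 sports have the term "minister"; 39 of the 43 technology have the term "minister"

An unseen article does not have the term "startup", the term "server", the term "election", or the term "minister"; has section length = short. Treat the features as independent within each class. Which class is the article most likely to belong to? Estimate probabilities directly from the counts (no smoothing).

politics: (12/80) × (2/12) × (3/12) × (11/12) × (6/12) × (5/12) ≈ 0.00119358
sports: (25/80) × (1/25) × (16/25) × (7/25) × (19/25) × (3/25) = 0.000204288
technology: (43/80) × (2/43) × (18/43) × (42/43) × (32/43) × (4/43) ≈ 0.000707617
Highest score → politics.

politics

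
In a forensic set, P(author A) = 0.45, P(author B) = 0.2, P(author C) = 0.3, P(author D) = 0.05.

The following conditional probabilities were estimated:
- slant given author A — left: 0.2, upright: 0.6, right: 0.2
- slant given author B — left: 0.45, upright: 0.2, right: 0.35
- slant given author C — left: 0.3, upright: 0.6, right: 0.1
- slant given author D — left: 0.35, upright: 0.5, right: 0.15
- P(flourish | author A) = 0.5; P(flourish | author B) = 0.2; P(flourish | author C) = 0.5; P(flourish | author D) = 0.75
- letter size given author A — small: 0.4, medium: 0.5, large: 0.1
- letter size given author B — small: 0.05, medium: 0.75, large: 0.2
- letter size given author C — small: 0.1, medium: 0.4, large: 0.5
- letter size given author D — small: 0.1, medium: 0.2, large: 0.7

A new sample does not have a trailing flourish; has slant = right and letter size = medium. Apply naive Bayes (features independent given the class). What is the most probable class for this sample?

author A: 0.45 × 0.2 × (1−0.5) × 0.5 = 0.0225
author B: 0.2 × 0.35 × (1−0.2) × 0.75 = 0.042
author C: 0.3 × 0.1 × (1−0.5) × 0.4 = 0.006
author D: 0.05 × 0.15 × (1−0.75) × 0.2 = 0.000375
Highest score → author B.

author B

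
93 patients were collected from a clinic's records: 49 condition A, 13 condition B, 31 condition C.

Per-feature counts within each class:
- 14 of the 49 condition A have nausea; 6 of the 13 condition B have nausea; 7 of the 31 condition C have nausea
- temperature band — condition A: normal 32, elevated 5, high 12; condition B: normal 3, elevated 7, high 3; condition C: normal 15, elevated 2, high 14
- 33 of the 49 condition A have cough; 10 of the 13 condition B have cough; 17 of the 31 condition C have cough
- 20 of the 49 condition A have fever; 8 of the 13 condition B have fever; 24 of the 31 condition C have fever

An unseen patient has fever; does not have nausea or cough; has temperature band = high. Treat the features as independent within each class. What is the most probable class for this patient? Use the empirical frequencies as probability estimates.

condition A: (49/93) × (35/49) × (12/49) × (16/49) × (20/49) ≈ 0.0122837
condition B: (13/93) × (7/13) × (3/13) × (3/13) × (8/13) ≈ 0.00246671
condition C: (31/93) × (24/31) × (14/31) × (14/31) × (24/31) ≈ 0.0407484
Highest score → condition C.

condition C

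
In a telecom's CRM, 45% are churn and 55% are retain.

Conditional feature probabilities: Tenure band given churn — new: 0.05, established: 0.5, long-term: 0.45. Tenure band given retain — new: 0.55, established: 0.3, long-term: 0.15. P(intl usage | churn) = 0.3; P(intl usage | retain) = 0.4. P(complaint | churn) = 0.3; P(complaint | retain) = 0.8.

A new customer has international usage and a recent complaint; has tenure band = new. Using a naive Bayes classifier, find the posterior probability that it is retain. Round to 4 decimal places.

churn: 0.45 × 0.05 × 0.3 × 0.3 = 0.002025
retain: 0.55 × 0.55 × 0.4 × 0.8 = 0.0968
P(retain | x) = 0.0968 / 0.098825 ≈ 0.9795

0.9795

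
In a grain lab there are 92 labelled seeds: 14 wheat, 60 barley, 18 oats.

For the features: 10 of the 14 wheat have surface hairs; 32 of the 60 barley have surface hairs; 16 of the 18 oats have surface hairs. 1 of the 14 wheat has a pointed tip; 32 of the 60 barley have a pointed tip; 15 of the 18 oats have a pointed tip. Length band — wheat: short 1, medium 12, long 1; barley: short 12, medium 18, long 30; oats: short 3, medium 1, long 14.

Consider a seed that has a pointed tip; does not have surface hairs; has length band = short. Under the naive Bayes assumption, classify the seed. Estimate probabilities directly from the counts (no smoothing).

wheat: (14/92) × (4/14) × (1/14) × (1/14) ≈ 0.000221828
barley: (60/92) × (28/60) × (32/60) × (12/60) ≈ 0.0324638
oats: (18/92) × (2/18) × (15/18) × (3/18) ≈ 0.00301932
Highest score → barley.

barley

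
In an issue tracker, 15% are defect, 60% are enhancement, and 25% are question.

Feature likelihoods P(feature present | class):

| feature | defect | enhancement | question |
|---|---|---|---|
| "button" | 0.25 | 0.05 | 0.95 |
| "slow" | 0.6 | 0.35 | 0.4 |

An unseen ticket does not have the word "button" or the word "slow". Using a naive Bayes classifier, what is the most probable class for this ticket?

defect: 0.15 × (1−0.25) × (1−0.6) = 0.045
enhancement: 0.6 × (1−0.05) × (1−0.35) = 0.3705
question: 0.25 × (1−0.95) × (1−0.4) = 0.0075
Highest score → enhancement.

enhancement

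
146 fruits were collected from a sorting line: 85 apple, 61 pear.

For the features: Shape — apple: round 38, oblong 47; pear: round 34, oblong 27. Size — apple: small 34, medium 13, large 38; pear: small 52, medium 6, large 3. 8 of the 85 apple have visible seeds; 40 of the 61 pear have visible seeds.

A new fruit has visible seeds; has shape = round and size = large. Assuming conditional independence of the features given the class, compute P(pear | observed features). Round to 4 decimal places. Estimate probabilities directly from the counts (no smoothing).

0.4068

apple: (85/146) × (38/85) × (38/85) × (8/85) ≈ 0.0109513
pear: (61/146) × (34/61) × (3/61) × (40/61) ≈ 0.00751013
P(pear | x) = 0.00751013 / 0.01846143 ≈ 0.4068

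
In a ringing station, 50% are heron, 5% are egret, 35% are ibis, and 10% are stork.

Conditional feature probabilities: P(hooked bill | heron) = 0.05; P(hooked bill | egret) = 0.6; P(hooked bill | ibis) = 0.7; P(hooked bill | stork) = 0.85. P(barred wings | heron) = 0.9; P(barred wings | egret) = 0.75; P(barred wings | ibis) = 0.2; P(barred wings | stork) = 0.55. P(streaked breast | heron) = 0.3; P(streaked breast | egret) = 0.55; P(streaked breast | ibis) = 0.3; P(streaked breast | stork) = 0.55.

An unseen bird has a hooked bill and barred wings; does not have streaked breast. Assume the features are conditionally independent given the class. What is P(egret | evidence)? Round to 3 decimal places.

heron: 0.5 × 0.05 × 0.9 × (1−0.3) = 0.01575
egret: 0.05 × 0.6 × 0.75 × (1−0.55) = 0.010125
ibis: 0.35 × 0.7 × 0.2 × (1−0.3) = 0.0343
stork: 0.1 × 0.85 × 0.55 × (1−0.55) = 0.0210375
P(egret | x) = 0.010125 / 0.0812125 ≈ 0.125

0.125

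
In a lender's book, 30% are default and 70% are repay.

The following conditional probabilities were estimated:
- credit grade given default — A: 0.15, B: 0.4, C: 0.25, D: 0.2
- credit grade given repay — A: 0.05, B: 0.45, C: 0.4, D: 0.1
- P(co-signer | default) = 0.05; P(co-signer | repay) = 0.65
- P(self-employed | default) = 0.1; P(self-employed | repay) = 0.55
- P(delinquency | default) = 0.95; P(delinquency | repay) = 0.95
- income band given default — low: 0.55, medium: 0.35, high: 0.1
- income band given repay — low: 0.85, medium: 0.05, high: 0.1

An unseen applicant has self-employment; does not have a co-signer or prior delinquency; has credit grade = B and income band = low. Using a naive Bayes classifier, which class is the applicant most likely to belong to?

repay

default: 0.3 × 0.4 × (1−0.05) × 0.1 × (1−0.95) × 0.55 = 0.0003135
repay: 0.7 × 0.45 × (1−0.65) × 0.55 × (1−0.95) × 0.85 = 0.00257709375
Highest score → repay.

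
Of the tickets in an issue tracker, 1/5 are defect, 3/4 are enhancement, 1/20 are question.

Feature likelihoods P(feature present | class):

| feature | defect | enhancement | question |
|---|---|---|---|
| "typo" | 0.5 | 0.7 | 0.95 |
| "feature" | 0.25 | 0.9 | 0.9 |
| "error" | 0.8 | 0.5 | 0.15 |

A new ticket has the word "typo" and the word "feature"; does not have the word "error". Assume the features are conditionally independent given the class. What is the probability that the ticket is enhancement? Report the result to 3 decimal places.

defect: 0.2 × 0.5 × 0.25 × (1−0.8) = 0.005
enhancement: 0.75 × 0.7 × 0.9 × (1−0.5) = 0.23625
question: 0.05 × 0.95 × 0.9 × (1−0.15) = 0.0363375
P(enhancement | x) = 0.23625 / 0.2775875 ≈ 0.851

0.851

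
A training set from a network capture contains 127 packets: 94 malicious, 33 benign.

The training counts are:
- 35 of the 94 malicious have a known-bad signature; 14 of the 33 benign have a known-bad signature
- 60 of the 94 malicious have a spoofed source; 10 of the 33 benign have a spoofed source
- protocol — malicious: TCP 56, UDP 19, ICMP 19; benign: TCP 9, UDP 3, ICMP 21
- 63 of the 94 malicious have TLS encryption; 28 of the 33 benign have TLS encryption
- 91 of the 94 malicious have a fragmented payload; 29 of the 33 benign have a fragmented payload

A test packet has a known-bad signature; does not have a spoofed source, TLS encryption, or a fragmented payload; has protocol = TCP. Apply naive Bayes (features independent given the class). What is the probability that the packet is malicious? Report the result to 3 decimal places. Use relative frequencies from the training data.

0.619

malicious: (94/127) × (35/94) × (34/94) × (56/94) × (31/94) × (3/94) ≈ 0.000625033
benign: (33/127) × (14/33) × (23/33) × (9/33) × (5/33) × (4/33) ≈ 0.00038483
P(malicious | x) = 0.000625033 / 0.001009863 ≈ 0.619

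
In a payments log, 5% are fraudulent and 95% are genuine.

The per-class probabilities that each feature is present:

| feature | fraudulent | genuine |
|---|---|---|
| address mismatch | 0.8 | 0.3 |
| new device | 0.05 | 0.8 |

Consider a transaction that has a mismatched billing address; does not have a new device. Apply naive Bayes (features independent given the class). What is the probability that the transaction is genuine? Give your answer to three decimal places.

fraudulent: 0.05 × 0.8 × (1−0.05) = 0.038
genuine: 0.95 × 0.3 × (1−0.8) = 0.057
P(genuine | x) = 0.057 / 0.095 ≈ 0.600

0.600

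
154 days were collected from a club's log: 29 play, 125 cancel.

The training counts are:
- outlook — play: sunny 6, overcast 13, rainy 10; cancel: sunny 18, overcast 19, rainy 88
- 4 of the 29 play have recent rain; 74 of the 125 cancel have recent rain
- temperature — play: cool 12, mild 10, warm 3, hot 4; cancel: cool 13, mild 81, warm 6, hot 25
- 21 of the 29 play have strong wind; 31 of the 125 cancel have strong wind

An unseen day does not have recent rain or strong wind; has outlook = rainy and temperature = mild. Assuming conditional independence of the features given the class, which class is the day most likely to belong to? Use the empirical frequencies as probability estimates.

play: (29/154) × (10/29) × (25/29) × (10/29) × (8/29) ≈ 0.00532495
cancel: (125/154) × (88/125) × (51/125) × (81/125) × (94/125) ≈ 0.11361
Highest score → cancel.

cancel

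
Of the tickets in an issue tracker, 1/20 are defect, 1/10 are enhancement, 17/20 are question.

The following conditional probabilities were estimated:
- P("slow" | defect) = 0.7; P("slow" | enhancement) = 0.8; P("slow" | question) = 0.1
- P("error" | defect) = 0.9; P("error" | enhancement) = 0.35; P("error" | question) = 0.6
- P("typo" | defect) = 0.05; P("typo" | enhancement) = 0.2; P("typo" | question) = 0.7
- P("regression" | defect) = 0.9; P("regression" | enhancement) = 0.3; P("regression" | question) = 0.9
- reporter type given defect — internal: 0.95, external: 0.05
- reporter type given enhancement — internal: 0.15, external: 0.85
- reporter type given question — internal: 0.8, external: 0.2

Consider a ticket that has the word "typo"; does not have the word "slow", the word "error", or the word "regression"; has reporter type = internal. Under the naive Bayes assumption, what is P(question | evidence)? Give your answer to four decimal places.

defect: 0.05 × (1−0.7) × (1−0.9) × 0.05 × (1−0.9) × 0.95 = 0.000007125
enhancement: 0.1 × (1−0.8) × (1−0.35) × 0.2 × (1−0.3) × 0.15 = 0.000273
question: 0.85 × (1−0.1) × (1−0.6) × 0.7 × (1−0.9) × 0.8 = 0.017136
P(question | x) = 0.017136 / 0.017416125 ≈ 0.9839

0.9839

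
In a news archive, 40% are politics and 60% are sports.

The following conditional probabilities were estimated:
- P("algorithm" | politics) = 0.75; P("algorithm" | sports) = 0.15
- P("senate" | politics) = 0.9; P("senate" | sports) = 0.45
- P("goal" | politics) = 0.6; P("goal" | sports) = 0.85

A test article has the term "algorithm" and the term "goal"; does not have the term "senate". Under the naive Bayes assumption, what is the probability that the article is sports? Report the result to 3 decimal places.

politics: 0.4 × 0.75 × (1−0.9) × 0.6 = 0.018
sports: 0.6 × 0.15 × (1−0.45) × 0.85 = 0.042075
P(sports | x) = 0.042075 / 0.060075 ≈ 0.700

0.700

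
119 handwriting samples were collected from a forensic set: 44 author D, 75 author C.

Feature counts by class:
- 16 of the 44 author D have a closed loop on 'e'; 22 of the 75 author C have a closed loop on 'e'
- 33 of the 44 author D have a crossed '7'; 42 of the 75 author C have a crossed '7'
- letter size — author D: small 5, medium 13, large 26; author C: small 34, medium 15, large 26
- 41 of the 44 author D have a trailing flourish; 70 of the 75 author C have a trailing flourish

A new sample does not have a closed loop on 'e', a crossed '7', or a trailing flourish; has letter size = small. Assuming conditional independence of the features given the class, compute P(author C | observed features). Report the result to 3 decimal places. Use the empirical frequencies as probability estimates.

author D: (44/119) × (28/44) × (11/44) × (5/44) × (3/44) ≈ 0.000455761
author C: (75/119) × (53/75) × (33/75) × (34/75) × (5/75) ≈ 0.00592254
P(author C | x) = 0.00592254 / 0.006378301 ≈ 0.929

0.929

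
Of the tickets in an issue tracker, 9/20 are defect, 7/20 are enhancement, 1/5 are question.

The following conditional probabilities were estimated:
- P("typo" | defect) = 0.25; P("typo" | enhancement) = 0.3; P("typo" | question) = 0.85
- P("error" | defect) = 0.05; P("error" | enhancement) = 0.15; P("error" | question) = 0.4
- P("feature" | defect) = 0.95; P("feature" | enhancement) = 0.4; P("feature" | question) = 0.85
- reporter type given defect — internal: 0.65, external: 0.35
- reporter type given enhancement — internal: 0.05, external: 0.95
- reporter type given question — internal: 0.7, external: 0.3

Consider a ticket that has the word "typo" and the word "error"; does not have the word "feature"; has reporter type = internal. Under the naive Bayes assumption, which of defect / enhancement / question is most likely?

question

defect: 0.45 × 0.25 × 0.05 × (1−0.95) × 0.65 = 0.0001828125
enhancement: 0.35 × 0.3 × 0.15 × (1−0.4) × 0.05 = 0.0004725
question: 0.2 × 0.85 × 0.4 × (1−0.85) × 0.7 = 0.00714
Highest score → question.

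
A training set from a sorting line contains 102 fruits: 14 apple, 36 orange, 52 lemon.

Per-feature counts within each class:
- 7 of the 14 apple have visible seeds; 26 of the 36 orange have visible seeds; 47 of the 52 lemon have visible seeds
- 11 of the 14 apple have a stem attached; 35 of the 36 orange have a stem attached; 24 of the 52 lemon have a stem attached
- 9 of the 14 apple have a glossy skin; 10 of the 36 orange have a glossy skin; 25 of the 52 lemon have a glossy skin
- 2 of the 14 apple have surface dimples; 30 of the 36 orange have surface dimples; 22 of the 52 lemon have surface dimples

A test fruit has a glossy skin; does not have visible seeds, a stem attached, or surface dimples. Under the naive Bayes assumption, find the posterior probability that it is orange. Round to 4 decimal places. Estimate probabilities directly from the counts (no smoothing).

apple: (14/102) × (7/14) × (3/14) × (9/14) × (12/14) ≈ 0.00810324
orange: (36/102) × (10/36) × (1/36) × (10/36) × (6/36) ≈ 0.000126079
lemon: (52/102) × (5/52) × (28/52) × (25/52) × (30/52) ≈ 0.00732115
P(orange | x) = 0.000126079 / 0.015550469 ≈ 0.0081

0.0081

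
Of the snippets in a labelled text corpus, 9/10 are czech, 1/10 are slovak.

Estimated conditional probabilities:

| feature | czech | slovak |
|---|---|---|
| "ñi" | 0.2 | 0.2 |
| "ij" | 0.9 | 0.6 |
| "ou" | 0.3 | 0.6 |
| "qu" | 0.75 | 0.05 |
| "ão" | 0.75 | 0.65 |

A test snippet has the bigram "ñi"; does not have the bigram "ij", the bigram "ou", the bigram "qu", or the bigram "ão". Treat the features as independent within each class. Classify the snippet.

czech: 0.9 × 0.2 × (1−0.9) × (1−0.3) × (1−0.75) × (1−0.75) = 0.0007875
slovak: 0.1 × 0.2 × (1−0.6) × (1−0.6) × (1−0.05) × (1−0.65) = 0.001064
Highest score → slovak.

slovak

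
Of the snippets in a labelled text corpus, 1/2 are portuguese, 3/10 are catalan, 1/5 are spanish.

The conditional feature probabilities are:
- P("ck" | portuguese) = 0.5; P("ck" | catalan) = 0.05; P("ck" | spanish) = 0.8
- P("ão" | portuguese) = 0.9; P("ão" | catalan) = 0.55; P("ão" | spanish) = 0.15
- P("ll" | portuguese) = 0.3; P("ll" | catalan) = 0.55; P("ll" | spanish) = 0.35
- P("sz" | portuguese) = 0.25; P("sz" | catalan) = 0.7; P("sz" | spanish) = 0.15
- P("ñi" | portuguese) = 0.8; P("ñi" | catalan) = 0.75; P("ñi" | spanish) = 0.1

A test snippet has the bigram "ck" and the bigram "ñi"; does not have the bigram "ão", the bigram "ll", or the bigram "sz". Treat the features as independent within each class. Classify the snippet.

portuguese: 0.5 × 0.5 × (1−0.9) × (1−0.3) × (1−0.25) × 0.8 = 0.0105
catalan: 0.3 × 0.05 × (1−0.55) × (1−0.55) × (1−0.7) × 0.75 = 0.0006834375
spanish: 0.2 × 0.8 × (1−0.15) × (1−0.35) × (1−0.15) × 0.1 = 0.007514
Highest score → portuguese.

portuguese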